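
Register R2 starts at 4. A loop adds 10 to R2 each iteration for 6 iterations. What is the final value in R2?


Starting value: R2 = 4
  Iter 1: R2 = 4 + 10 = 14
  Iter 2: R2 = 14 + 10 = 24
  Iter 3: R2 = 24 + 10 = 34
  Iter 4: R2 = 34 + 10 = 44
  Iter 5: R2 = 44 + 10 = 54
  Iter 6: R2 = 54 + 10 = 64
Final: R2 = 64

64


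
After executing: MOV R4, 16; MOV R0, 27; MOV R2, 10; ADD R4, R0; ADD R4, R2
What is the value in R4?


Register state trace:
  MOV R4, 16  → R4 = 16
  MOV R0, 27  → R0 = 27
  MOV R2, 10  → R2 = 10
  ADD R4, R0  → R4 = 16 + 27 = 43
  ADD R4, R2  → R4 = 43 + 10 = 53
Final: R4 = 53

53


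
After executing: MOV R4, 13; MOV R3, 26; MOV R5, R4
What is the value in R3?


Register state trace:
  MOV R4, 13  → R4 = 13
  MOV R3, 26  → R3 = 26
  MOV R5, R4  → R5 = 13
Final: R3 = 26

26


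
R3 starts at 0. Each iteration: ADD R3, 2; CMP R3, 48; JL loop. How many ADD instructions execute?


Loop trace (R3 starts at 0, target 48, step 2):
  ADD #1: R3 = 0 + 2 = 2  → 2 < 48, loop
  ADD #2: R3 = 2 + 2 = 4  → 4 < 48, loop
  ADD #3: R3 = 4 + 2 = 6  → 6 < 48, loop
  ADD #4: R3 = 6 + 2 = 8  → 8 < 48, loop
  ADD #5: R3 = 8 + 2 = 10  → 10 < 48, loop
  ADD #6: R3 = 10 + 2 = 12  → 12 < 48, loop
  ADD #7: R3 = 12 + 2 = 14  → 14 < 48, loop
  ADD #8: R3 = 14 + 2 = 16  → 16 < 48, loop
  ADD #9: R3 = 16 + 2 = 18  → 18 < 48, loop
  ADD #10: R3 = 18 + 2 = 20  → 20 < 48, loop
  ADD #11: R3 = 20 + 2 = 22  → 22 < 48, loop
  ADD #12: R3 = 22 + 2 = 24  → 24 < 48, loop
  ADD #13: R3 = 24 + 2 = 26  → 26 < 48, loop
  ADD #14: R3 = 26 + 2 = 28  → 28 < 48, loop
  ADD #15: R3 = 28 + 2 = 30  → 30 < 48, loop
  ADD #16: R3 = 30 + 2 = 32  → 32 < 48, loop
  ADD #17: R3 = 32 + 2 = 34  → 34 < 48, loop
  ADD #18: R3 = 34 + 2 = 36  → 36 < 48, loop
  ADD #19: R3 = 36 + 2 = 38  → 38 < 48, loop
  ADD #20: R3 = 38 + 2 = 40  → 40 < 48, loop
  ADD #21: R3 = 40 + 2 = 42  → 42 < 48, loop
  ADD #22: R3 = 42 + 2 = 44  → 44 < 48, loop
  ADD #23: R3 = 44 + 2 = 46  → 46 < 48, loop
  ADD #24: R3 = 46 + 2 = 48  → 48 >= 48, exit
Total ADD instructions: 24

24


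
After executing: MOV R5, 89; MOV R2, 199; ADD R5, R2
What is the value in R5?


Register state trace:
  MOV R5, 89  → R5 = 89
  MOV R2, 199  → R2 = 199
  ADD R5, R2  → R5 = 89 + 199 = 288
Final: R5 = 288

288


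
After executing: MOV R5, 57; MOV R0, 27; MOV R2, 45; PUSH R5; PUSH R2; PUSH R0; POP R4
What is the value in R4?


Stack trace (top is rightmost):
  MOV R5, 57  → R5 = 57
  MOV R0, 27  → R0 = 27
  MOV R2, 45  → R2 = 45
  PUSH R5  → stack: [57]
  PUSH R2  → stack: [57, 45]
  PUSH R0  → stack: [57, 45, 27]
  POP R4  → R4 = 27, stack: [57, 45]
Final: R4 = 27

27


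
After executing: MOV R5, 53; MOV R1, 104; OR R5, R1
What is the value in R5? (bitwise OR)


Register state trace:
  MOV R5, 53  → R5 = 53 (0b00110101)
  MOV R1, 104  → R1 = 104 (0b01101000)
  OR R5, R1   → R5 = 53 OR 104 = 125 (0b01111101)
Final: R5 = 125

125


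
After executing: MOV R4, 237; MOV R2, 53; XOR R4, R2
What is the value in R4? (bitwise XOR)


Register state trace:
  MOV R4, 237  → R4 = 237 (0b11101101)
  MOV R2, 53  → R2 = 53 (0b00110101)
  XOR R4, R2  → R4 = 237 XOR 53 = 216 (0b11011000)
Final: R4 = 216

216


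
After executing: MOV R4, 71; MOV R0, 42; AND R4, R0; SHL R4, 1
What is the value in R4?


Register state trace:
  MOV R4, 71  → R4 = 71 (0b01000111)
  MOV R0, 42  → R0 = 42 (0b00101010)
  AND R4, R0  → R4 = 71 AND 42 = 2 (0b00000010)
  SHL R4, 1  → R4 = 2 << 1 = 4
Final: R4 = 4

4


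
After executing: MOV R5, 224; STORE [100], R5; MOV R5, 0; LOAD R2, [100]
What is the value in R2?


Register and memory trace:
  MOV R5, 224  → R5 = 224
  STORE [100], R5  → mem[100] = 224
  MOV R5, 0  → R5 = 0
  LOAD R2, [100]  → R2 = mem[100] = 224
Final: R2 = 224

224


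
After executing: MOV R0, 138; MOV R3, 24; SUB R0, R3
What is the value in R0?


Register state trace:
  MOV R0, 138  → R0 = 138
  MOV R3, 24  → R3 = 24
  SUB R0, R3  → R0 = 138 - 24 = 114
Final: R0 = 114

114


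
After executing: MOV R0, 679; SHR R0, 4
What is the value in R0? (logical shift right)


Register state trace:
  MOV R0, 679  → R0 = 679
  SHR R0, 4  → R0 = 679 >> 4 = 679 // 2^4 = 42
Final: R0 = 42

42


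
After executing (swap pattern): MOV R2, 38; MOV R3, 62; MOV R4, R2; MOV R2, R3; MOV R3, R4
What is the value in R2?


Register state trace (swap pattern):
  MOV R2, 38  → R2 = 38
  MOV R3, 62  → R3 = 62
  MOV R4, R2  → R4 = 38  (save R2)
  MOV R2, R3  → R2 = 62  (R2 gets R3's value)
  MOV R3, R4  → R3 = 38  (R3 gets saved value)
Final: R2 = 62

62


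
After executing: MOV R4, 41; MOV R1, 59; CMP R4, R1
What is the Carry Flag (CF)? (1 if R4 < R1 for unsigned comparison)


Register state trace:
  MOV R4, 41  → R4 = 41
  MOV R1, 59  → R1 = 59
  CMP R4, R1  → unsigned 41 - 59: borrow occurs
  41 < 59, so CF = 1
CF = 1

1


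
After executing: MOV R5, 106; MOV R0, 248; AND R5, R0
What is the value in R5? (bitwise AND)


Register state trace:
  MOV R5, 106  → R5 = 106 (0b01101010)
  MOV R0, 248  → R0 = 248 (0b11111000)
  AND R5, R0  → R5 = 106 AND 248 = 104 (0b01101000)
Final: R5 = 104

104


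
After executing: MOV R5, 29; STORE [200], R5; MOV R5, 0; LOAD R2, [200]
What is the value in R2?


Register and memory trace:
  MOV R5, 29  → R5 = 29
  STORE [200], R5  → mem[200] = 29
  MOV R5, 0  → R5 = 0
  LOAD R2, [200]  → R2 = mem[200] = 29
Final: R2 = 29

29


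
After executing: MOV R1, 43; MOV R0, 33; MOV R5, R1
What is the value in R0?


Register state trace:
  MOV R1, 43  → R1 = 43
  MOV R0, 33  → R0 = 33
  MOV R5, R1  → R5 = 43
Final: R0 = 33

33


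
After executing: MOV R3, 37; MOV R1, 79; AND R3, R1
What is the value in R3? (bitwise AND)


Register state trace:
  MOV R3, 37  → R3 = 37 (0b00100101)
  MOV R1, 79  → R1 = 79 (0b01001111)
  AND R3, R1  → R3 = 37 AND 79 = 5 (0b00000101)
Final: R3 = 5

5


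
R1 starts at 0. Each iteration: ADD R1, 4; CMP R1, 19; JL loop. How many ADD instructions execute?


Loop trace (R1 starts at 0, target 19, step 4):
  ADD #1: R1 = 0 + 4 = 4  → 4 < 19, loop
  ADD #2: R1 = 4 + 4 = 8  → 8 < 19, loop
  ADD #3: R1 = 8 + 4 = 12  → 12 < 19, loop
  ADD #4: R1 = 12 + 4 = 16  → 16 < 19, loop
  ADD #5: R1 = 16 + 4 = 20  → 20 >= 19, exit
Total ADD instructions: 5

5


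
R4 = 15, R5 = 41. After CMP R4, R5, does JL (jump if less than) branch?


Trace:
  R4 = 15, R5 = 41
  CMP R4, R5  → compares 15 vs 41
  JL checks: is 15 less than 41?
  15 < 41, so condition is true
Branch taken: Yes

Yes


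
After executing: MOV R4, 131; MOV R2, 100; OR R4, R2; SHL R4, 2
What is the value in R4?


Register state trace:
  MOV R4, 131  → R4 = 131 (0b10000011)
  MOV R2, 100  → R2 = 100 (0b01100100)
  OR R4, R2  → R4 = 131 OR 100 = 231 (0b11100111)
  SHL R4, 2  → R4 = 231 << 2 = 924
Final: R4 = 924

924


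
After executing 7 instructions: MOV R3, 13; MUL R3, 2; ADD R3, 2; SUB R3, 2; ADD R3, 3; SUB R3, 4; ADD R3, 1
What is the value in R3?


Register state trace:
  MOV R3, 13  → R3 = 13
  MUL R3, 2  → R3 = 13 * 2 = 26
  ADD R3, 2  → R3 = 26 + 2 = 28
  SUB R3, 2  → R3 = 28 - 2 = 26
  ADD R3, 3  → R3 = 26 + 3 = 29
  SUB R3, 4  → R3 = 29 - 4 = 25
  ADD R3, 1  → R3 = 25 + 1 = 26
Final: R3 = 26

26


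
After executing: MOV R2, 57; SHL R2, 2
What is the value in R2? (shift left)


Register state trace:
  MOV R2, 57  → R2 = 57
  SHL R2, 2  → R2 = 57 << 2 = 57 * 2^2 = 228
Final: R2 = 228

228


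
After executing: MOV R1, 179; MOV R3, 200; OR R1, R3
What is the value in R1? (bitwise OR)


Register state trace:
  MOV R1, 179  → R1 = 179 (0b10110011)
  MOV R3, 200  → R3 = 200 (0b11001000)
  OR R1, R3   → R1 = 179 OR 200 = 251 (0b11111011)
Final: R1 = 251

251


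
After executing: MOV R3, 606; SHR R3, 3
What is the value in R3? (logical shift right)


Register state trace:
  MOV R3, 606  → R3 = 606
  SHR R3, 3  → R3 = 606 >> 3 = 606 // 2^3 = 75
Final: R3 = 75

75


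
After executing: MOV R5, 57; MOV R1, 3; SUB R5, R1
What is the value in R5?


Register state trace:
  MOV R5, 57  → R5 = 57
  MOV R1, 3  → R1 = 3
  SUB R5, R1  → R5 = 57 - 3 = 54
Final: R5 = 54

54


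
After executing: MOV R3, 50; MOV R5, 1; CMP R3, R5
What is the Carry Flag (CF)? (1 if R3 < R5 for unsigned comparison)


Register state trace:
  MOV R3, 50  → R3 = 50
  MOV R5, 1  → R5 = 1
  CMP R3, R5  → unsigned 50 - 1: no borrow
  50 >= 1, so CF = 0
CF = 0

0


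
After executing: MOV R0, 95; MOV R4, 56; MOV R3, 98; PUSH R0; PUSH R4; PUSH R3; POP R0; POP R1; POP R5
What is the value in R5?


Stack trace (top is rightmost):
  MOV R0, 95  → R0 = 95
  MOV R4, 56  → R4 = 56
  MOV R3, 98  → R3 = 98
  PUSH R0  → stack: [95]
  PUSH R4  → stack: [95, 56]
  PUSH R3  → stack: [95, 56, 98]
  POP R0  → R0 = 98, stack: [95, 56]
  POP R1  → R1 = 56, stack: [95]
  POP R5  → R5 = 95, stack: []
Final: R5 = 95

95


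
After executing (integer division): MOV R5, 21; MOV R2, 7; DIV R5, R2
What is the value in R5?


Register state trace:
  MOV R5, 21  → R5 = 21
  MOV R2, 7  → R2 = 7
  DIV R5, R2  → R5 = 21 // 7 = 3
Final: R5 = 3

3


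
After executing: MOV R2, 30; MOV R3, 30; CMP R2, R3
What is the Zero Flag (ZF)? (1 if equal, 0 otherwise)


Register state trace:
  MOV R2, 30  → R2 = 30
  MOV R3, 30  → R3 = 30
  CMP R2, R3  → computes 30 - 30 = 0
  Result is zero, so values are equal
ZF = 1

1


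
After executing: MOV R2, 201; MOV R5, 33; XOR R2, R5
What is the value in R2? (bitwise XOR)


Register state trace:
  MOV R2, 201  → R2 = 201 (0b11001001)
  MOV R5, 33  → R5 = 33 (0b00100001)
  XOR R2, R5  → R2 = 201 XOR 33 = 232 (0b11101000)
Final: R2 = 232

232


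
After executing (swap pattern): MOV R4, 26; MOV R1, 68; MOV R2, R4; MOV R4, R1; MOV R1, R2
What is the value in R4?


Register state trace (swap pattern):
  MOV R4, 26  → R4 = 26
  MOV R1, 68  → R1 = 68
  MOV R2, R4  → R2 = 26  (save R4)
  MOV R4, R1  → R4 = 68  (R4 gets R1's value)
  MOV R1, R2  → R1 = 26  (R1 gets saved value)
Final: R4 = 68

68


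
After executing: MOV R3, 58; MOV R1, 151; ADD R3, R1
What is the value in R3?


Register state trace:
  MOV R3, 58  → R3 = 58
  MOV R1, 151  → R1 = 151
  ADD R3, R1  → R3 = 58 + 151 = 209
Final: R3 = 209

209


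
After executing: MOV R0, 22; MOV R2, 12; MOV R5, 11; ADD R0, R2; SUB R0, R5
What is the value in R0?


Register state trace:
  MOV R0, 22  → R0 = 22
  MOV R2, 12  → R2 = 12
  MOV R5, 11  → R5 = 11
  ADD R0, R2  → R0 = 22 + 12 = 34
  SUB R0, R5  → R0 = 34 - 11 = 23
Final: R0 = 23

23


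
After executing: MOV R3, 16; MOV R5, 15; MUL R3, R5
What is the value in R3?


Register state trace:
  MOV R3, 16  → R3 = 16
  MOV R5, 15  → R5 = 15
  MUL R3, R5  → R3 = 16 * 15 = 240
Final: R3 = 240

240


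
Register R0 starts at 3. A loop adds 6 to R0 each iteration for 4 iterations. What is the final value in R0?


Starting value: R0 = 3
  Iter 1: R0 = 3 + 6 = 9
  Iter 2: R0 = 9 + 6 = 15
  Iter 3: R0 = 15 + 6 = 21
  Iter 4: R0 = 21 + 6 = 27
Final: R0 = 27

27


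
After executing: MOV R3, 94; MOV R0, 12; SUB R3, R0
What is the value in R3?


Register state trace:
  MOV R3, 94  → R3 = 94
  MOV R0, 12  → R0 = 12
  SUB R3, R0  → R3 = 94 - 12 = 82
Final: R3 = 82

82


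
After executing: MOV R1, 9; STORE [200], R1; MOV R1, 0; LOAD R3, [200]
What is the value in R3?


Register and memory trace:
  MOV R1, 9  → R1 = 9
  STORE [200], R1  → mem[200] = 9
  MOV R1, 0  → R1 = 0
  LOAD R3, [200]  → R3 = mem[200] = 9
Final: R3 = 9

9


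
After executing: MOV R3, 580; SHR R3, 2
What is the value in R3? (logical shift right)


Register state trace:
  MOV R3, 580  → R3 = 580
  SHR R3, 2  → R3 = 580 >> 2 = 580 // 2^2 = 145
Final: R3 = 145

145


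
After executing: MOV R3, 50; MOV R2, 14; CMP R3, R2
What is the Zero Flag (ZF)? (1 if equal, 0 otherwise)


Register state trace:
  MOV R3, 50  → R3 = 50
  MOV R2, 14  → R2 = 14
  CMP R3, R2  → computes 50 - 14 = 36
  Result is nonzero, so values are not equal
ZF = 0

0


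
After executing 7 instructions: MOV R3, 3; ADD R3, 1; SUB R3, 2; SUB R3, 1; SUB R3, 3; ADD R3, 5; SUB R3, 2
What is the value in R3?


Register state trace:
  MOV R3, 3  → R3 = 3
  ADD R3, 1  → R3 = 3 + 1 = 4
  SUB R3, 2  → R3 = 4 - 2 = 2
  SUB R3, 1  → R3 = 2 - 1 = 1
  SUB R3, 3  → R3 = 1 - 3 = -2
  ADD R3, 5  → R3 = -2 + 5 = 3
  SUB R3, 2  → R3 = 3 - 2 = 1
Final: R3 = 1

1


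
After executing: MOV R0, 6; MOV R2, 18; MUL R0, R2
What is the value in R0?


Register state trace:
  MOV R0, 6  → R0 = 6
  MOV R2, 18  → R2 = 18
  MUL R0, R2  → R0 = 6 * 18 = 108
Final: R0 = 108

108


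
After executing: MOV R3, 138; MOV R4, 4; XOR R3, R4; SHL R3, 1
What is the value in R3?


Register state trace:
  MOV R3, 138  → R3 = 138 (0b10001010)
  MOV R4, 4  → R4 = 4 (0b00000100)
  XOR R3, R4  → R3 = 138 XOR 4 = 142 (0b10001110)
  SHL R3, 1  → R3 = 142 << 1 = 284
Final: R3 = 284

284


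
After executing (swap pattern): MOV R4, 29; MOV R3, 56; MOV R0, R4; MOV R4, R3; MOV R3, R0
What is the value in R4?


Register state trace (swap pattern):
  MOV R4, 29  → R4 = 29
  MOV R3, 56  → R3 = 56
  MOV R0, R4  → R0 = 29  (save R4)
  MOV R4, R3  → R4 = 56  (R4 gets R3's value)
  MOV R3, R0  → R3 = 29  (R3 gets saved value)
Final: R4 = 56

56


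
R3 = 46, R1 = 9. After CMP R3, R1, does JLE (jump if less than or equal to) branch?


Trace:
  R3 = 46, R1 = 9
  CMP R3, R1  → compares 46 vs 9
  JLE checks: is 46 less than or equal to 9?
  46 > 9, so condition is false
Branch taken: No

No


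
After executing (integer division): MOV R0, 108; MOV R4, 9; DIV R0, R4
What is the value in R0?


Register state trace:
  MOV R0, 108  → R0 = 108
  MOV R4, 9  → R4 = 9
  DIV R0, R4  → R0 = 108 // 9 = 12
Final: R0 = 12

12


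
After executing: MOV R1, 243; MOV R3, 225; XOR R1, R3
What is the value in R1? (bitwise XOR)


Register state trace:
  MOV R1, 243  → R1 = 243 (0b11110011)
  MOV R3, 225  → R3 = 225 (0b11100001)
  XOR R1, R3  → R1 = 243 XOR 225 = 18 (0b00010010)
Final: R1 = 18

18


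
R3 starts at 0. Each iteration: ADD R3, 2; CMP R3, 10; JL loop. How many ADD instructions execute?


Loop trace (R3 starts at 0, target 10, step 2):
  ADD #1: R3 = 0 + 2 = 2  → 2 < 10, loop
  ADD #2: R3 = 2 + 2 = 4  → 4 < 10, loop
  ADD #3: R3 = 4 + 2 = 6  → 6 < 10, loop
  ADD #4: R3 = 6 + 2 = 8  → 8 < 10, loop
  ADD #5: R3 = 8 + 2 = 10  → 10 >= 10, exit
Total ADD instructions: 5

5


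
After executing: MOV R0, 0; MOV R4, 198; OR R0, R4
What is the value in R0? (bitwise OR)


Register state trace:
  MOV R0, 0  → R0 = 0 (0b00000000)
  MOV R4, 198  → R4 = 198 (0b11000110)
  OR R0, R4   → R0 = 0 OR 198 = 198 (0b11000110)
Final: R0 = 198

198


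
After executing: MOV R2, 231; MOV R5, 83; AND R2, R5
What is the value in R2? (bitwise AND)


Register state trace:
  MOV R2, 231  → R2 = 231 (0b11100111)
  MOV R5, 83  → R5 = 83 (0b01010011)
  AND R2, R5  → R2 = 231 AND 83 = 67 (0b01000011)
Final: R2 = 67

67


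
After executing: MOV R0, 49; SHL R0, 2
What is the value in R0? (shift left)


Register state trace:
  MOV R0, 49  → R0 = 49
  SHL R0, 2  → R0 = 49 << 2 = 49 * 2^2 = 196
Final: R0 = 196

196


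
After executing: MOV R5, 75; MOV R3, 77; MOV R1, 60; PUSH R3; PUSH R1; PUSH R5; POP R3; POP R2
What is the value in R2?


Stack trace (top is rightmost):
  MOV R5, 75  → R5 = 75
  MOV R3, 77  → R3 = 77
  MOV R1, 60  → R1 = 60
  PUSH R3  → stack: [77]
  PUSH R1  → stack: [77, 60]
  PUSH R5  → stack: [77, 60, 75]
  POP R3  → R3 = 75, stack: [77, 60]
  POP R2  → R2 = 60, stack: [77]
Final: R2 = 60

60


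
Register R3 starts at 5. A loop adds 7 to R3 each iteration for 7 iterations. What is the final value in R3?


Starting value: R3 = 5
  Iter 1: R3 = 5 + 7 = 12
  Iter 2: R3 = 12 + 7 = 19
  Iter 3: R3 = 19 + 7 = 26
  Iter 4: R3 = 26 + 7 = 33
  Iter 5: R3 = 33 + 7 = 40
  Iter 6: R3 = 40 + 7 = 47
  Iter 7: R3 = 47 + 7 = 54
Final: R3 = 54

54


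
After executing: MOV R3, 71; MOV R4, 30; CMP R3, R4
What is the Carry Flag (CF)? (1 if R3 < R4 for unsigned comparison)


Register state trace:
  MOV R3, 71  → R3 = 71
  MOV R4, 30  → R4 = 30
  CMP R3, R4  → unsigned 71 - 30: no borrow
  71 >= 30, so CF = 0
CF = 0

0


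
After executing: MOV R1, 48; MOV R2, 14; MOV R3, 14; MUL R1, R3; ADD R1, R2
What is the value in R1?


Register state trace:
  MOV R1, 48  → R1 = 48
  MOV R2, 14  → R2 = 14
  MOV R3, 14  → R3 = 14
  MUL R1, R3  → R1 = 48 * 14 = 672
  ADD R1, R2  → R1 = 672 + 14 = 686
Final: R1 = 686

686


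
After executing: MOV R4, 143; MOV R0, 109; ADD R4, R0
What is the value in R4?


Register state trace:
  MOV R4, 143  → R4 = 143
  MOV R0, 109  → R0 = 109
  ADD R4, R0  → R4 = 143 + 109 = 252
Final: R4 = 252

252


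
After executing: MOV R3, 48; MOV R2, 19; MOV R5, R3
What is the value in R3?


Register state trace:
  MOV R3, 48  → R3 = 48
  MOV R2, 19  → R2 = 19
  MOV R5, R3  → R5 = 48
Final: R3 = 48

48


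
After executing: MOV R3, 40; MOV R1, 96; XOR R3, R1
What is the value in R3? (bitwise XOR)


Register state trace:
  MOV R3, 40  → R3 = 40 (0b00101000)
  MOV R1, 96  → R1 = 96 (0b01100000)
  XOR R3, R1  → R3 = 40 XOR 96 = 72 (0b01001000)
Final: R3 = 72

72


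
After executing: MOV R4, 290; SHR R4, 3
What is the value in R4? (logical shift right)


Register state trace:
  MOV R4, 290  → R4 = 290
  SHR R4, 3  → R4 = 290 >> 3 = 290 // 2^3 = 36
Final: R4 = 36

36


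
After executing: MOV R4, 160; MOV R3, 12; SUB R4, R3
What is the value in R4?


Register state trace:
  MOV R4, 160  → R4 = 160
  MOV R3, 12  → R3 = 12
  SUB R4, R3  → R4 = 160 - 12 = 148
Final: R4 = 148

148


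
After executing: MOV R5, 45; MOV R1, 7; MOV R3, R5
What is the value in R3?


Register state trace:
  MOV R5, 45  → R5 = 45
  MOV R1, 7  → R1 = 7
  MOV R3, R5  → R3 = 45
Final: R3 = 45

45


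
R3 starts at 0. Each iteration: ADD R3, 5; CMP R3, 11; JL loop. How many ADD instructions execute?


Loop trace (R3 starts at 0, target 11, step 5):
  ADD #1: R3 = 0 + 5 = 5  → 5 < 11, loop
  ADD #2: R3 = 5 + 5 = 10  → 10 < 11, loop
  ADD #3: R3 = 10 + 5 = 15  → 15 >= 11, exit
Total ADD instructions: 3

3


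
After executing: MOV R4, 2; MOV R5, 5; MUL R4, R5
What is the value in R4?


Register state trace:
  MOV R4, 2  → R4 = 2
  MOV R5, 5  → R5 = 5
  MUL R4, R5  → R4 = 2 * 5 = 10
Final: R4 = 10

10


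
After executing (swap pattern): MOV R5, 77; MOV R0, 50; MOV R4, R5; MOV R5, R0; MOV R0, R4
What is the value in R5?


Register state trace (swap pattern):
  MOV R5, 77  → R5 = 77
  MOV R0, 50  → R0 = 50
  MOV R4, R5  → R4 = 77  (save R5)
  MOV R5, R0  → R5 = 50  (R5 gets R0's value)
  MOV R0, R4  → R0 = 77  (R0 gets saved value)
Final: R5 = 50

50


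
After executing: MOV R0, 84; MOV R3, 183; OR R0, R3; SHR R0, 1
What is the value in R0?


Register state trace:
  MOV R0, 84  → R0 = 84 (0b01010100)
  MOV R3, 183  → R3 = 183 (0b10110111)
  OR R0, R3  → R0 = 84 OR 183 = 247 (0b11110111)
  SHR R0, 1  → R0 = 247 >> 1 = 123
Final: R0 = 123

123


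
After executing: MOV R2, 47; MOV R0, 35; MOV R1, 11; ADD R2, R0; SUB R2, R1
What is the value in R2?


Register state trace:
  MOV R2, 47  → R2 = 47
  MOV R0, 35  → R0 = 35
  MOV R1, 11  → R1 = 11
  ADD R2, R0  → R2 = 47 + 35 = 82
  SUB R2, R1  → R2 = 82 - 11 = 71
Final: R2 = 71

71


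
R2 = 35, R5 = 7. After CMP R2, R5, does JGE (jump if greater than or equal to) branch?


Trace:
  R2 = 35, R5 = 7
  CMP R2, R5  → compares 35 vs 7
  JGE checks: is 35 greater than or equal to 7?
  35 > 7, so condition is true
Branch taken: Yes

Yes


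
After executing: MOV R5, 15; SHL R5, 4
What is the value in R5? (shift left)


Register state trace:
  MOV R5, 15  → R5 = 15
  SHL R5, 4  → R5 = 15 << 4 = 15 * 2^4 = 240
Final: R5 = 240

240


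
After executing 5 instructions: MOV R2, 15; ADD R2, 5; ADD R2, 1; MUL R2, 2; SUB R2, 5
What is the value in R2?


Register state trace:
  MOV R2, 15  → R2 = 15
  ADD R2, 5  → R2 = 15 + 5 = 20
  ADD R2, 1  → R2 = 20 + 1 = 21
  MUL R2, 2  → R2 = 21 * 2 = 42
  SUB R2, 5  → R2 = 42 - 5 = 37
Final: R2 = 37

37


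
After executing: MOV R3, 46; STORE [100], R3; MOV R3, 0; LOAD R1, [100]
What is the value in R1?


Register and memory trace:
  MOV R3, 46  → R3 = 46
  STORE [100], R3  → mem[100] = 46
  MOV R3, 0  → R3 = 0
  LOAD R1, [100]  → R1 = mem[100] = 46
Final: R1 = 46

46


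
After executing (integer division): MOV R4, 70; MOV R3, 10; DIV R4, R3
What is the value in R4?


Register state trace:
  MOV R4, 70  → R4 = 70
  MOV R3, 10  → R3 = 10
  DIV R4, R3  → R4 = 70 // 10 = 7
Final: R4 = 7

7


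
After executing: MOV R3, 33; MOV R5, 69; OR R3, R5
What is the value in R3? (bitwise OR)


Register state trace:
  MOV R3, 33  → R3 = 33 (0b00100001)
  MOV R5, 69  → R5 = 69 (0b01000101)
  OR R3, R5   → R3 = 33 OR 69 = 101 (0b01100101)
Final: R3 = 101

101


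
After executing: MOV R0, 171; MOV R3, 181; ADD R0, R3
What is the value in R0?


Register state trace:
  MOV R0, 171  → R0 = 171
  MOV R3, 181  → R3 = 181
  ADD R0, R3  → R0 = 171 + 181 = 352
Final: R0 = 352

352


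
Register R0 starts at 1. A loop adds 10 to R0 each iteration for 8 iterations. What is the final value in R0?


Starting value: R0 = 1
  Iter 1: R0 = 1 + 10 = 11
  Iter 2: R0 = 11 + 10 = 21
  Iter 3: R0 = 21 + 10 = 31
  Iter 4: R0 = 31 + 10 = 41
  Iter 5: R0 = 41 + 10 = 51
  Iter 6: R0 = 51 + 10 = 61
  Iter 7: R0 = 61 + 10 = 71
  Iter 8: R0 = 71 + 10 = 81
Final: R0 = 81

81


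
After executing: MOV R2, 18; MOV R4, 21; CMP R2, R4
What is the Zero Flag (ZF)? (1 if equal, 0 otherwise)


Register state trace:
  MOV R2, 18  → R2 = 18
  MOV R4, 21  → R4 = 21
  CMP R2, R4  → computes 18 - 21 = -3
  Result is nonzero, so values are not equal
ZF = 0

0


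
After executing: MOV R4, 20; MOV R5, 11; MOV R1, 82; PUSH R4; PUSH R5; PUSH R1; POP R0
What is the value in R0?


Stack trace (top is rightmost):
  MOV R4, 20  → R4 = 20
  MOV R5, 11  → R5 = 11
  MOV R1, 82  → R1 = 82
  PUSH R4  → stack: [20]
  PUSH R5  → stack: [20, 11]
  PUSH R1  → stack: [20, 11, 82]
  POP R0  → R0 = 82, stack: [20, 11]
Final: R0 = 82

82


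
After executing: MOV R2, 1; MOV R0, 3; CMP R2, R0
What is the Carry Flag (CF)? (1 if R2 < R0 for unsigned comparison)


Register state trace:
  MOV R2, 1  → R2 = 1
  MOV R0, 3  → R0 = 3
  CMP R2, R0  → unsigned 1 - 3: borrow occurs
  1 < 3, so CF = 1
CF = 1

1


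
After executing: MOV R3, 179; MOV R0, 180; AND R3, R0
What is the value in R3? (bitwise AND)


Register state trace:
  MOV R3, 179  → R3 = 179 (0b10110011)
  MOV R0, 180  → R0 = 180 (0b10110100)
  AND R3, R0  → R3 = 179 AND 180 = 176 (0b10110000)
Final: R3 = 176

176


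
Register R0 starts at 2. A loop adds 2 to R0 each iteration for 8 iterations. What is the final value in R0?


Starting value: R0 = 2
  Iter 1: R0 = 2 + 2 = 4
  Iter 2: R0 = 4 + 2 = 6
  Iter 3: R0 = 6 + 2 = 8
  Iter 4: R0 = 8 + 2 = 10
  Iter 5: R0 = 10 + 2 = 12
  Iter 6: R0 = 12 + 2 = 14
  Iter 7: R0 = 14 + 2 = 16
  Iter 8: R0 = 16 + 2 = 18
Final: R0 = 18

18


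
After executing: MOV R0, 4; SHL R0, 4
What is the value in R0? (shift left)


Register state trace:
  MOV R0, 4  → R0 = 4
  SHL R0, 4  → R0 = 4 << 4 = 4 * 2^4 = 64
Final: R0 = 64

64


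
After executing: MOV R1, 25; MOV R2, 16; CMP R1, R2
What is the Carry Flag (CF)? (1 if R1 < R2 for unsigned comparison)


Register state trace:
  MOV R1, 25  → R1 = 25
  MOV R2, 16  → R2 = 16
  CMP R1, R2  → unsigned 25 - 16: no borrow
  25 >= 16, so CF = 0
CF = 0

0


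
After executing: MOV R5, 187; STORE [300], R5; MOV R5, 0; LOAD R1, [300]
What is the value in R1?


Register and memory trace:
  MOV R5, 187  → R5 = 187
  STORE [300], R5  → mem[300] = 187
  MOV R5, 0  → R5 = 0
  LOAD R1, [300]  → R1 = mem[300] = 187
Final: R1 = 187

187


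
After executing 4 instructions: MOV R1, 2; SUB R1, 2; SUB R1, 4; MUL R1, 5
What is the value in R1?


Register state trace:
  MOV R1, 2  → R1 = 2
  SUB R1, 2  → R1 = 2 - 2 = 0
  SUB R1, 4  → R1 = 0 - 4 = -4
  MUL R1, 5  → R1 = -4 * 5 = -20
Final: R1 = -20

-20


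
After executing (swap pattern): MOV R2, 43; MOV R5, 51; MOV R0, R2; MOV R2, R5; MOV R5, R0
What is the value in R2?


Register state trace (swap pattern):
  MOV R2, 43  → R2 = 43
  MOV R5, 51  → R5 = 51
  MOV R0, R2  → R0 = 43  (save R2)
  MOV R2, R5  → R2 = 51  (R2 gets R5's value)
  MOV R5, R0  → R5 = 43  (R5 gets saved value)
Final: R2 = 51

51


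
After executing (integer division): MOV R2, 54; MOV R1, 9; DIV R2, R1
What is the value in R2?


Register state trace:
  MOV R2, 54  → R2 = 54
  MOV R1, 9  → R1 = 9
  DIV R2, R1  → R2 = 54 // 9 = 6
Final: R2 = 6

6


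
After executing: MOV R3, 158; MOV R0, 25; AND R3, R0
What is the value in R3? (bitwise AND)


Register state trace:
  MOV R3, 158  → R3 = 158 (0b10011110)
  MOV R0, 25  → R0 = 25 (0b00011001)
  AND R3, R0  → R3 = 158 AND 25 = 24 (0b00011000)
Final: R3 = 24

24


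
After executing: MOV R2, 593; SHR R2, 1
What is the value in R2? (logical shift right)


Register state trace:
  MOV R2, 593  → R2 = 593
  SHR R2, 1  → R2 = 593 >> 1 = 593 // 2^1 = 296
Final: R2 = 296

296


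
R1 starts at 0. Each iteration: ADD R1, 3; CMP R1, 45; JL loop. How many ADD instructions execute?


Loop trace (R1 starts at 0, target 45, step 3):
  ADD #1: R1 = 0 + 3 = 3  → 3 < 45, loop
  ADD #2: R1 = 3 + 3 = 6  → 6 < 45, loop
  ADD #3: R1 = 6 + 3 = 9  → 9 < 45, loop
  ADD #4: R1 = 9 + 3 = 12  → 12 < 45, loop
  ADD #5: R1 = 12 + 3 = 15  → 15 < 45, loop
  ADD #6: R1 = 15 + 3 = 18  → 18 < 45, loop
  ADD #7: R1 = 18 + 3 = 21  → 21 < 45, loop
  ADD #8: R1 = 21 + 3 = 24  → 24 < 45, loop
  ADD #9: R1 = 24 + 3 = 27  → 27 < 45, loop
  ADD #10: R1 = 27 + 3 = 30  → 30 < 45, loop
  ADD #11: R1 = 30 + 3 = 33  → 33 < 45, loop
  ADD #12: R1 = 33 + 3 = 36  → 36 < 45, loop
  ADD #13: R1 = 36 + 3 = 39  → 39 < 45, loop
  ADD #14: R1 = 39 + 3 = 42  → 42 < 45, loop
  ADD #15: R1 = 42 + 3 = 45  → 45 >= 45, exit
Total ADD instructions: 15

15


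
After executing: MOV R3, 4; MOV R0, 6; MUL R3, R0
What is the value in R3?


Register state trace:
  MOV R3, 4  → R3 = 4
  MOV R0, 6  → R0 = 6
  MUL R3, R0  → R3 = 4 * 6 = 24
Final: R3 = 24

24


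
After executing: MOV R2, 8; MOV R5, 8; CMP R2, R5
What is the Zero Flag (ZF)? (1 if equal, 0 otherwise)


Register state trace:
  MOV R2, 8  → R2 = 8
  MOV R5, 8  → R5 = 8
  CMP R2, R5  → computes 8 - 8 = 0
  Result is zero, so values are equal
ZF = 1

1


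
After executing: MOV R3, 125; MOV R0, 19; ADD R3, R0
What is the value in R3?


Register state trace:
  MOV R3, 125  → R3 = 125
  MOV R0, 19  → R0 = 19
  ADD R3, R0  → R3 = 125 + 19 = 144
Final: R3 = 144

144


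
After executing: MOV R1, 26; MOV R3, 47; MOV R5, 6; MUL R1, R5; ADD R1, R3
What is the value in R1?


Register state trace:
  MOV R1, 26  → R1 = 26
  MOV R3, 47  → R3 = 47
  MOV R5, 6  → R5 = 6
  MUL R1, R5  → R1 = 26 * 6 = 156
  ADD R1, R3  → R1 = 156 + 47 = 203
Final: R1 = 203

203


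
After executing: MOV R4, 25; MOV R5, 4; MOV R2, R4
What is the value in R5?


Register state trace:
  MOV R4, 25  → R4 = 25
  MOV R5, 4  → R5 = 4
  MOV R2, R4  → R2 = 25
Final: R5 = 4

4


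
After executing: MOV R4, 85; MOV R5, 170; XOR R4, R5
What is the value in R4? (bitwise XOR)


Register state trace:
  MOV R4, 85  → R4 = 85 (0b01010101)
  MOV R5, 170  → R5 = 170 (0b10101010)
  XOR R4, R5  → R4 = 85 XOR 170 = 255 (0b11111111)
Final: R4 = 255

255


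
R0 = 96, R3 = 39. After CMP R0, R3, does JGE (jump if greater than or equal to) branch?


Trace:
  R0 = 96, R3 = 39
  CMP R0, R3  → compares 96 vs 39
  JGE checks: is 96 greater than or equal to 39?
  96 > 39, so condition is true
Branch taken: Yes

Yes


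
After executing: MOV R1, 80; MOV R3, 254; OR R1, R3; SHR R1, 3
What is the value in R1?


Register state trace:
  MOV R1, 80  → R1 = 80 (0b01010000)
  MOV R3, 254  → R3 = 254 (0b11111110)
  OR R1, R3  → R1 = 80 OR 254 = 254 (0b11111110)
  SHR R1, 3  → R1 = 254 >> 3 = 31
Final: R1 = 31

31


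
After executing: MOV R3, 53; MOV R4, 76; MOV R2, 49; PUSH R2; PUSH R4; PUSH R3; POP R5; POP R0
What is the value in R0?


Stack trace (top is rightmost):
  MOV R3, 53  → R3 = 53
  MOV R4, 76  → R4 = 76
  MOV R2, 49  → R2 = 49
  PUSH R2  → stack: [49]
  PUSH R4  → stack: [49, 76]
  PUSH R3  → stack: [49, 76, 53]
  POP R5  → R5 = 53, stack: [49, 76]
  POP R0  → R0 = 76, stack: [49]
Final: R0 = 76

76


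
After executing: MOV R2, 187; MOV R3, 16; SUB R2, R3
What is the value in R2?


Register state trace:
  MOV R2, 187  → R2 = 187
  MOV R3, 16  → R3 = 16
  SUB R2, R3  → R2 = 187 - 16 = 171
Final: R2 = 171

171


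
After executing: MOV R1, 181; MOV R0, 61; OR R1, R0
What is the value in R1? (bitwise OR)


Register state trace:
  MOV R1, 181  → R1 = 181 (0b10110101)
  MOV R0, 61  → R0 = 61 (0b00111101)
  OR R1, R0   → R1 = 181 OR 61 = 189 (0b10111101)
Final: R1 = 189

189


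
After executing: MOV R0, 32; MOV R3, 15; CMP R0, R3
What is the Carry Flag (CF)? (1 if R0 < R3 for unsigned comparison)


Register state trace:
  MOV R0, 32  → R0 = 32
  MOV R3, 15  → R3 = 15
  CMP R0, R3  → unsigned 32 - 15: no borrow
  32 >= 15, so CF = 0
CF = 0

0


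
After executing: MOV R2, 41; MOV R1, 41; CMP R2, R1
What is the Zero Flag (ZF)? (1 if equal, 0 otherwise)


Register state trace:
  MOV R2, 41  → R2 = 41
  MOV R1, 41  → R1 = 41
  CMP R2, R1  → computes 41 - 41 = 0
  Result is zero, so values are equal
ZF = 1

1


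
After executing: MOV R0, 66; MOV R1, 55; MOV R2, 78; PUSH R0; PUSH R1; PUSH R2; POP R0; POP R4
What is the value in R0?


Stack trace (top is rightmost):
  MOV R0, 66  → R0 = 66
  MOV R1, 55  → R1 = 55
  MOV R2, 78  → R2 = 78
  PUSH R0  → stack: [66]
  PUSH R1  → stack: [66, 55]
  PUSH R2  → stack: [66, 55, 78]
  POP R0  → R0 = 78, stack: [66, 55]
  POP R4  → R4 = 55, stack: [66]
Final: R0 = 78

78


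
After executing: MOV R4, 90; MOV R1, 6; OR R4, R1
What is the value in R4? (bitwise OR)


Register state trace:
  MOV R4, 90  → R4 = 90 (0b01011010)
  MOV R1, 6  → R1 = 6 (0b00000110)
  OR R4, R1   → R4 = 90 OR 6 = 94 (0b01011110)
Final: R4 = 94

94


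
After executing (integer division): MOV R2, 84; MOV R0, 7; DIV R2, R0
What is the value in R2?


Register state trace:
  MOV R2, 84  → R2 = 84
  MOV R0, 7  → R0 = 7
  DIV R2, R0  → R2 = 84 // 7 = 12
Final: R2 = 12

12


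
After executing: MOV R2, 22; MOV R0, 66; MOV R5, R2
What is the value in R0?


Register state trace:
  MOV R2, 22  → R2 = 22
  MOV R0, 66  → R0 = 66
  MOV R5, R2  → R5 = 22
Final: R0 = 66

66


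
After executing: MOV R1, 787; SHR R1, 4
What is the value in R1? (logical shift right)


Register state trace:
  MOV R1, 787  → R1 = 787
  SHR R1, 4  → R1 = 787 >> 4 = 787 // 2^4 = 49
Final: R1 = 49

49


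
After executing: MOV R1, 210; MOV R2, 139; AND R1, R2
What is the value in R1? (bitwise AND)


Register state trace:
  MOV R1, 210  → R1 = 210 (0b11010010)
  MOV R2, 139  → R2 = 139 (0b10001011)
  AND R1, R2  → R1 = 210 AND 139 = 130 (0b10000010)
Final: R1 = 130

130


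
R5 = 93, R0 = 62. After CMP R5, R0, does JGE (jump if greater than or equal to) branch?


Trace:
  R5 = 93, R0 = 62
  CMP R5, R0  → compares 93 vs 62
  JGE checks: is 93 greater than or equal to 62?
  93 > 62, so condition is true
Branch taken: Yes

Yes


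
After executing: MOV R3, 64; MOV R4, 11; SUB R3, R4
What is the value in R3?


Register state trace:
  MOV R3, 64  → R3 = 64
  MOV R4, 11  → R4 = 11
  SUB R3, R4  → R3 = 64 - 11 = 53
Final: R3 = 53

53


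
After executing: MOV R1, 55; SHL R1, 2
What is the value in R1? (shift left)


Register state trace:
  MOV R1, 55  → R1 = 55
  SHL R1, 2  → R1 = 55 << 2 = 55 * 2^2 = 220
Final: R1 = 220

220


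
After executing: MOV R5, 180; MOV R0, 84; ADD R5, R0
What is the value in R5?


Register state trace:
  MOV R5, 180  → R5 = 180
  MOV R0, 84  → R0 = 84
  ADD R5, R0  → R5 = 180 + 84 = 264
Final: R5 = 264

264


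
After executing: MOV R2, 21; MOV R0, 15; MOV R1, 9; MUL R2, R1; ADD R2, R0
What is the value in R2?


Register state trace:
  MOV R2, 21  → R2 = 21
  MOV R0, 15  → R0 = 15
  MOV R1, 9  → R1 = 9
  MUL R2, R1  → R2 = 21 * 9 = 189
  ADD R2, R0  → R2 = 189 + 15 = 204
Final: R2 = 204

204


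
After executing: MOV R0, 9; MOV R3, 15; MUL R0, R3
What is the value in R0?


Register state trace:
  MOV R0, 9  → R0 = 9
  MOV R3, 15  → R3 = 15
  MUL R0, R3  → R0 = 9 * 15 = 135
Final: R0 = 135

135


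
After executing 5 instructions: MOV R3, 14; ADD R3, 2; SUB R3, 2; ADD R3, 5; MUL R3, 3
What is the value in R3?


Register state trace:
  MOV R3, 14  → R3 = 14
  ADD R3, 2  → R3 = 14 + 2 = 16
  SUB R3, 2  → R3 = 16 - 2 = 14
  ADD R3, 5  → R3 = 14 + 5 = 19
  MUL R3, 3  → R3 = 19 * 3 = 57
Final: R3 = 57

57


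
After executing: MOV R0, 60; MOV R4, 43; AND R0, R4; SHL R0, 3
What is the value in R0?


Register state trace:
  MOV R0, 60  → R0 = 60 (0b00111100)
  MOV R4, 43  → R4 = 43 (0b00101011)
  AND R0, R4  → R0 = 60 AND 43 = 40 (0b00101000)
  SHL R0, 3  → R0 = 40 << 3 = 320
Final: R0 = 320

320


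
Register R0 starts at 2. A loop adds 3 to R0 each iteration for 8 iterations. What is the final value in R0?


Starting value: R0 = 2
  Iter 1: R0 = 2 + 3 = 5
  Iter 2: R0 = 5 + 3 = 8
  Iter 3: R0 = 8 + 3 = 11
  Iter 4: R0 = 11 + 3 = 14
  Iter 5: R0 = 14 + 3 = 17
  Iter 6: R0 = 17 + 3 = 20
  Iter 7: R0 = 20 + 3 = 23
  Iter 8: R0 = 23 + 3 = 26
Final: R0 = 26

26


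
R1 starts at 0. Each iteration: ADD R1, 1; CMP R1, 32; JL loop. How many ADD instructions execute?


Loop trace (R1 starts at 0, target 32, step 1):
  ADD #1: R1 = 0 + 1 = 1  → 1 < 32, loop
  ADD #2: R1 = 1 + 1 = 2  → 2 < 32, loop
  ADD #3: R1 = 2 + 1 = 3  → 3 < 32, loop
  ADD #4: R1 = 3 + 1 = 4  → 4 < 32, loop
  ADD #5: R1 = 4 + 1 = 5  → 5 < 32, loop
  ADD #6: R1 = 5 + 1 = 6  → 6 < 32, loop
  ADD #7: R1 = 6 + 1 = 7  → 7 < 32, loop
  ADD #8: R1 = 7 + 1 = 8  → 8 < 32, loop
  ADD #9: R1 = 8 + 1 = 9  → 9 < 32, loop
  ADD #10: R1 = 9 + 1 = 10  → 10 < 32, loop
  ADD #11: R1 = 10 + 1 = 11  → 11 < 32, loop
  ADD #12: R1 = 11 + 1 = 12  → 12 < 32, loop
  ADD #13: R1 = 12 + 1 = 13  → 13 < 32, loop
  ADD #14: R1 = 13 + 1 = 14  → 14 < 32, loop
  ADD #15: R1 = 14 + 1 = 15  → 15 < 32, loop
  ADD #16: R1 = 15 + 1 = 16  → 16 < 32, loop
  ADD #17: R1 = 16 + 1 = 17  → 17 < 32, loop
  ADD #18: R1 = 17 + 1 = 18  → 18 < 32, loop
  ADD #19: R1 = 18 + 1 = 19  → 19 < 32, loop
  ADD #20: R1 = 19 + 1 = 20  → 20 < 32, loop
  ADD #21: R1 = 20 + 1 = 21  → 21 < 32, loop
  ADD #22: R1 = 21 + 1 = 22  → 22 < 32, loop
  ADD #23: R1 = 22 + 1 = 23  → 23 < 32, loop
  ADD #24: R1 = 23 + 1 = 24  → 24 < 32, loop
  ADD #25: R1 = 24 + 1 = 25  → 25 < 32, loop
  ADD #26: R1 = 25 + 1 = 26  → 26 < 32, loop
  ADD #27: R1 = 26 + 1 = 27  → 27 < 32, loop
  ADD #28: R1 = 27 + 1 = 28  → 28 < 32, loop
  ADD #29: R1 = 28 + 1 = 29  → 29 < 32, loop
  ADD #30: R1 = 29 + 1 = 30  → 30 < 32, loop
  ADD #31: R1 = 30 + 1 = 31  → 31 < 32, loop
  ADD #32: R1 = 31 + 1 = 32  → 32 >= 32, exit
Total ADD instructions: 32

32


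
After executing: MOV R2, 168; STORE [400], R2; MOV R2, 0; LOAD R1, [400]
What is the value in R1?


Register and memory trace:
  MOV R2, 168  → R2 = 168
  STORE [400], R2  → mem[400] = 168
  MOV R2, 0  → R2 = 0
  LOAD R1, [400]  → R1 = mem[400] = 168
Final: R1 = 168

168


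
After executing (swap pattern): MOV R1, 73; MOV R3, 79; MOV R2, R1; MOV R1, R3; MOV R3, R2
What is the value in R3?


Register state trace (swap pattern):
  MOV R1, 73  → R1 = 73
  MOV R3, 79  → R3 = 79
  MOV R2, R1  → R2 = 73  (save R1)
  MOV R1, R3  → R1 = 79  (R1 gets R3's value)
  MOV R3, R2  → R3 = 73  (R3 gets saved value)
Final: R3 = 73

73


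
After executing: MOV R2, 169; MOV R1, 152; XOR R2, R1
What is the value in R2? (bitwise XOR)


Register state trace:
  MOV R2, 169  → R2 = 169 (0b10101001)
  MOV R1, 152  → R1 = 152 (0b10011000)
  XOR R2, R1  → R2 = 169 XOR 152 = 49 (0b00110001)
Final: R2 = 49

49


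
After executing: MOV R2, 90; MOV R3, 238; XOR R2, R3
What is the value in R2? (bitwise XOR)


Register state trace:
  MOV R2, 90  → R2 = 90 (0b01011010)
  MOV R3, 238  → R3 = 238 (0b11101110)
  XOR R2, R3  → R2 = 90 XOR 238 = 180 (0b10110100)
Final: R2 = 180

180


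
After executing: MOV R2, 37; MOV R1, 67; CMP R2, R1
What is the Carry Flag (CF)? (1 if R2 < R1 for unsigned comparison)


Register state trace:
  MOV R2, 37  → R2 = 37
  MOV R1, 67  → R1 = 67
  CMP R2, R1  → unsigned 37 - 67: borrow occurs
  37 < 67, so CF = 1
CF = 1

1


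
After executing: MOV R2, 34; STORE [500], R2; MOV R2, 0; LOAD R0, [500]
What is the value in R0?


Register and memory trace:
  MOV R2, 34  → R2 = 34
  STORE [500], R2  → mem[500] = 34
  MOV R2, 0  → R2 = 0
  LOAD R0, [500]  → R0 = mem[500] = 34
Final: R0 = 34

34


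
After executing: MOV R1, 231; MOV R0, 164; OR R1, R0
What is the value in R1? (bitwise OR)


Register state trace:
  MOV R1, 231  → R1 = 231 (0b11100111)
  MOV R0, 164  → R0 = 164 (0b10100100)
  OR R1, R0   → R1 = 231 OR 164 = 231 (0b11100111)
Final: R1 = 231

231


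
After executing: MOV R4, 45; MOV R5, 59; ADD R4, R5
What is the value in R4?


Register state trace:
  MOV R4, 45  → R4 = 45
  MOV R5, 59  → R5 = 59
  ADD R4, R5  → R4 = 45 + 59 = 104
Final: R4 = 104

104


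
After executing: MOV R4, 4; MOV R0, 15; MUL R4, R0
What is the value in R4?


Register state trace:
  MOV R4, 4  → R4 = 4
  MOV R0, 15  → R0 = 15
  MUL R4, R0  → R4 = 4 * 15 = 60
Final: R4 = 60

60


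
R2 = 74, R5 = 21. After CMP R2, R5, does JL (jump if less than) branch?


Trace:
  R2 = 74, R5 = 21
  CMP R2, R5  → compares 74 vs 21
  JL checks: is 74 less than 21?
  74 > 21, so condition is false
Branch taken: No

No


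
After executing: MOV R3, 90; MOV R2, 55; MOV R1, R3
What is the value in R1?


Register state trace:
  MOV R3, 90  → R3 = 90
  MOV R2, 55  → R2 = 55
  MOV R1, R3  → R1 = 90
Final: R1 = 90

90


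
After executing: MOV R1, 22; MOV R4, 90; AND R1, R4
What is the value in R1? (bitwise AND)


Register state trace:
  MOV R1, 22  → R1 = 22 (0b00010110)
  MOV R4, 90  → R4 = 90 (0b01011010)
  AND R1, R4  → R1 = 22 AND 90 = 18 (0b00010010)
Final: R1 = 18

18


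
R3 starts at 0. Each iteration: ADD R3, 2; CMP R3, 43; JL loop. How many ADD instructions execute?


Loop trace (R3 starts at 0, target 43, step 2):
  ADD #1: R3 = 0 + 2 = 2  → 2 < 43, loop
  ADD #2: R3 = 2 + 2 = 4  → 4 < 43, loop
  ADD #3: R3 = 4 + 2 = 6  → 6 < 43, loop
  ADD #4: R3 = 6 + 2 = 8  → 8 < 43, loop
  ADD #5: R3 = 8 + 2 = 10  → 10 < 43, loop
  ADD #6: R3 = 10 + 2 = 12  → 12 < 43, loop
  ADD #7: R3 = 12 + 2 = 14  → 14 < 43, loop
  ADD #8: R3 = 14 + 2 = 16  → 16 < 43, loop
  ADD #9: R3 = 16 + 2 = 18  → 18 < 43, loop
  ADD #10: R3 = 18 + 2 = 20  → 20 < 43, loop
  ADD #11: R3 = 20 + 2 = 22  → 22 < 43, loop
  ADD #12: R3 = 22 + 2 = 24  → 24 < 43, loop
  ADD #13: R3 = 24 + 2 = 26  → 26 < 43, loop
  ADD #14: R3 = 26 + 2 = 28  → 28 < 43, loop
  ADD #15: R3 = 28 + 2 = 30  → 30 < 43, loop
  ADD #16: R3 = 30 + 2 = 32  → 32 < 43, loop
  ADD #17: R3 = 32 + 2 = 34  → 34 < 43, loop
  ADD #18: R3 = 34 + 2 = 36  → 36 < 43, loop
  ADD #19: R3 = 36 + 2 = 38  → 38 < 43, loop
  ADD #20: R3 = 38 + 2 = 40  → 40 < 43, loop
  ADD #21: R3 = 40 + 2 = 42  → 42 < 43, loop
  ADD #22: R3 = 42 + 2 = 44  → 44 >= 43, exit
Total ADD instructions: 22

22
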